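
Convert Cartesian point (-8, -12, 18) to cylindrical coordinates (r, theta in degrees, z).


r = sqrt((-8)^2 + (-12)^2) = 14.4222
theta = atan2(-12, -8) = 236.3099 deg
z = 18

r = 14.4222, theta = 236.3099 deg, z = 18


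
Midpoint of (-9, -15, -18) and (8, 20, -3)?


Midpoint = ((-9+8)/2, (-15+20)/2, (-18+-3)/2) = (-0.5, 2.5, -10.5)

(-0.5, 2.5, -10.5)


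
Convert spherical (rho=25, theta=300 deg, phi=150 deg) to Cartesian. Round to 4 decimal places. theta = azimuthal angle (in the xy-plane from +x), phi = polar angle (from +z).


x = 25 * sin(150) * cos(300) = 6.25
y = 25 * sin(150) * sin(300) = -10.8253
z = 25 * cos(150) = -21.6506

(6.25, -10.8253, -21.6506)


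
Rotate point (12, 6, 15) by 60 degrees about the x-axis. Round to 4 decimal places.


x' = 12
y' = 6*cos(60) - 15*sin(60) = -9.9904
z' = 6*sin(60) + 15*cos(60) = 12.6962

(12, -9.9904, 12.6962)


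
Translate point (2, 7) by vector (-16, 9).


Translation: (x+dx, y+dy) = (2+-16, 7+9) = (-14, 16)

(-14, 16)


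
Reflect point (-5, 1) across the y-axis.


Reflection across y-axis: (x, y) -> (-x, y)
(-5, 1) -> (5, 1)

(5, 1)


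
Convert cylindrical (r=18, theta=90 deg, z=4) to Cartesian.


x = 18 * cos(90) = 0
y = 18 * sin(90) = 18
z = 4

(0, 18, 4)


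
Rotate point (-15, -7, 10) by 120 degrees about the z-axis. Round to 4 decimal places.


x' = -15*cos(120) - -7*sin(120) = 13.5622
y' = -15*sin(120) + -7*cos(120) = -9.4904
z' = 10

(13.5622, -9.4904, 10)


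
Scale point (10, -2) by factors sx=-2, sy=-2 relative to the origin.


Scaling: (x*sx, y*sy) = (10*-2, -2*-2) = (-20, 4)

(-20, 4)


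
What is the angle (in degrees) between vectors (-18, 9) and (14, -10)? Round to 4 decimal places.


dot = -18*14 + 9*-10 = -342
|u| = 20.1246, |v| = 17.2047
cos(angle) = -0.9878
angle = 171.0274 degrees

171.0274 degrees


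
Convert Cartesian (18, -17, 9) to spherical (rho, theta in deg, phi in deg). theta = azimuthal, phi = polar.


rho = sqrt(18^2 + (-17)^2 + 9^2) = 26.3439
theta = atan2(-17, 18) = 316.6366 deg
phi = acos(9/26.3439) = 70.0235 deg

rho = 26.3439, theta = 316.6366 deg, phi = 70.0235 deg


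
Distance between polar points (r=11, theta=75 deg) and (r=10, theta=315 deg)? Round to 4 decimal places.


d = sqrt(r1^2 + r2^2 - 2*r1*r2*cos(t2-t1))
d = sqrt(11^2 + 10^2 - 2*11*10*cos(315-75)) = 18.1934

18.1934


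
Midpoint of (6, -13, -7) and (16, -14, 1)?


Midpoint = ((6+16)/2, (-13+-14)/2, (-7+1)/2) = (11, -13.5, -3)

(11, -13.5, -3)


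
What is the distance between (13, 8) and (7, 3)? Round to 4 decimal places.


d = sqrt((7-13)^2 + (3-8)^2) = 7.8102

7.8102


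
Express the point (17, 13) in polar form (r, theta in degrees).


r = sqrt(17^2 + 13^2) = 21.4009
theta = atan2(13, 17) = 37.4054 degrees

r = 21.4009, theta = 37.4054 degrees


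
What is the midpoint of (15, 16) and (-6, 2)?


Midpoint = ((15+-6)/2, (16+2)/2) = (4.5, 9)

(4.5, 9)


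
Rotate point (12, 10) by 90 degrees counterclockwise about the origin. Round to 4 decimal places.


x' = 12*cos(90) - 10*sin(90) = -10
y' = 12*sin(90) + 10*cos(90) = 12

(-10, 12)


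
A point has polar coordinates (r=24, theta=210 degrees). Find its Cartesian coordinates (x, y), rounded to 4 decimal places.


x = 24 * cos(210) = -20.7846
y = 24 * sin(210) = -12

(-20.7846, -12)


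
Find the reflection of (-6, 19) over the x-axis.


Reflection across x-axis: (x, y) -> (x, -y)
(-6, 19) -> (-6, -19)

(-6, -19)


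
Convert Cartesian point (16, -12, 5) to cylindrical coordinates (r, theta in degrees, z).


r = sqrt(16^2 + (-12)^2) = 20
theta = atan2(-12, 16) = 323.1301 deg
z = 5

r = 20, theta = 323.1301 deg, z = 5


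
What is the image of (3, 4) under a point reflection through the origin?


Reflection through origin: (x, y) -> (-x, -y)
(3, 4) -> (-3, -4)

(-3, -4)


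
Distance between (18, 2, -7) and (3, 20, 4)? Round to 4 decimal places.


d = sqrt((3-18)^2 + (20-2)^2 + (4--7)^2) = 25.8844

25.8844


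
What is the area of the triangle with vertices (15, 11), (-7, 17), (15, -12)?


Area = |x1(y2-y3) + x2(y3-y1) + x3(y1-y2)| / 2
= |15*(17--12) + -7*(-12-11) + 15*(11-17)| / 2
= 253

253


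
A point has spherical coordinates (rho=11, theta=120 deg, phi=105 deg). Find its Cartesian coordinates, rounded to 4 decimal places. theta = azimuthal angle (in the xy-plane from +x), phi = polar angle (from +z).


x = 11 * sin(105) * cos(120) = -5.3126
y = 11 * sin(105) * sin(120) = 9.2017
z = 11 * cos(105) = -2.847

(-5.3126, 9.2017, -2.847)


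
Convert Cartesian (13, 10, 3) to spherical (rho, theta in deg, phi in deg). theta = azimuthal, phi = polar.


rho = sqrt(13^2 + 10^2 + 3^2) = 16.6733
theta = atan2(10, 13) = 37.5686 deg
phi = acos(3/16.6733) = 79.6344 deg

rho = 16.6733, theta = 37.5686 deg, phi = 79.6344 deg


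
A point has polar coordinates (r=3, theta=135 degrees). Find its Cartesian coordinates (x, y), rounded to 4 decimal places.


x = 3 * cos(135) = -2.1213
y = 3 * sin(135) = 2.1213

(-2.1213, 2.1213)


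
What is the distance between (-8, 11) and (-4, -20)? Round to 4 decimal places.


d = sqrt((-4--8)^2 + (-20-11)^2) = 31.257

31.257


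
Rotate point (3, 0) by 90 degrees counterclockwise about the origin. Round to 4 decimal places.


x' = 3*cos(90) - 0*sin(90) = 0
y' = 3*sin(90) + 0*cos(90) = 3

(0, 3)


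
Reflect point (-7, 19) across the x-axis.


Reflection across x-axis: (x, y) -> (x, -y)
(-7, 19) -> (-7, -19)

(-7, -19)


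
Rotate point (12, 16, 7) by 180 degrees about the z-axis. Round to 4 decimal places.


x' = 12*cos(180) - 16*sin(180) = -12
y' = 12*sin(180) + 16*cos(180) = -16
z' = 7

(-12, -16, 7)


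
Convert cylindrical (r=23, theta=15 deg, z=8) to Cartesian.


x = 23 * cos(15) = 22.2163
y = 23 * sin(15) = 5.9528
z = 8

(22.2163, 5.9528, 8)


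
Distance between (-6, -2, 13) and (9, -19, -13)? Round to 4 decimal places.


d = sqrt((9--6)^2 + (-19--2)^2 + (-13-13)^2) = 34.4964

34.4964


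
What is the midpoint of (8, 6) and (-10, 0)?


Midpoint = ((8+-10)/2, (6+0)/2) = (-1, 3)

(-1, 3)


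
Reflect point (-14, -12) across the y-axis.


Reflection across y-axis: (x, y) -> (-x, y)
(-14, -12) -> (14, -12)

(14, -12)


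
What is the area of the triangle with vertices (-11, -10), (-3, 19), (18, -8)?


Area = |x1(y2-y3) + x2(y3-y1) + x3(y1-y2)| / 2
= |-11*(19--8) + -3*(-8--10) + 18*(-10-19)| / 2
= 412.5

412.5


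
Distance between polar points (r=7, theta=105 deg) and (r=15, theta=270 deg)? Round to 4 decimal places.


d = sqrt(r1^2 + r2^2 - 2*r1*r2*cos(t2-t1))
d = sqrt(7^2 + 15^2 - 2*7*15*cos(270-105)) = 21.8368

21.8368


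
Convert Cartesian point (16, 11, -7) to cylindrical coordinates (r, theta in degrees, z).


r = sqrt(16^2 + 11^2) = 19.4165
theta = atan2(11, 16) = 34.5085 deg
z = -7

r = 19.4165, theta = 34.5085 deg, z = -7


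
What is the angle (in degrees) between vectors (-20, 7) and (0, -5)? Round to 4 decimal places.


dot = -20*0 + 7*-5 = -35
|u| = 21.1896, |v| = 5
cos(angle) = -0.3304
angle = 109.29 degrees

109.29 degrees


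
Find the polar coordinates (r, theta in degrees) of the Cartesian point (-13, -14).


r = sqrt((-13)^2 + (-14)^2) = 19.105
theta = atan2(-14, -13) = 227.1211 degrees

r = 19.105, theta = 227.1211 degrees


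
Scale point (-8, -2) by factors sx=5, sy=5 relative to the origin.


Scaling: (x*sx, y*sy) = (-8*5, -2*5) = (-40, -10)

(-40, -10)


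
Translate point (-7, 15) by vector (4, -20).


Translation: (x+dx, y+dy) = (-7+4, 15+-20) = (-3, -5)

(-3, -5)


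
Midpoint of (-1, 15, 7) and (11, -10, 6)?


Midpoint = ((-1+11)/2, (15+-10)/2, (7+6)/2) = (5, 2.5, 6.5)

(5, 2.5, 6.5)


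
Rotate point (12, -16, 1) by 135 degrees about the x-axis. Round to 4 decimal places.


x' = 12
y' = -16*cos(135) - 1*sin(135) = 10.6066
z' = -16*sin(135) + 1*cos(135) = -12.0208

(12, 10.6066, -12.0208)


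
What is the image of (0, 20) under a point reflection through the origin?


Reflection through origin: (x, y) -> (-x, -y)
(0, 20) -> (0, -20)

(0, -20)


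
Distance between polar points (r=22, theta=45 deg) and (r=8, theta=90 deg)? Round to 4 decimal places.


d = sqrt(r1^2 + r2^2 - 2*r1*r2*cos(t2-t1))
d = sqrt(22^2 + 8^2 - 2*22*8*cos(90-45)) = 17.2945

17.2945


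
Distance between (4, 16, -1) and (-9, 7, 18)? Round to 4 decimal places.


d = sqrt((-9-4)^2 + (7-16)^2 + (18--1)^2) = 24.7184

24.7184


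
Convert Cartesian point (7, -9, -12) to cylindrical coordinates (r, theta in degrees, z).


r = sqrt(7^2 + (-9)^2) = 11.4018
theta = atan2(-9, 7) = 307.875 deg
z = -12

r = 11.4018, theta = 307.875 deg, z = -12


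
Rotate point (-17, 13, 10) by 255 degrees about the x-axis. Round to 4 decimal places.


x' = -17
y' = 13*cos(255) - 10*sin(255) = 6.2946
z' = 13*sin(255) + 10*cos(255) = -15.1452

(-17, 6.2946, -15.1452)


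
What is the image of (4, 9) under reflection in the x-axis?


Reflection across x-axis: (x, y) -> (x, -y)
(4, 9) -> (4, -9)

(4, -9)


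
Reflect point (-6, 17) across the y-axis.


Reflection across y-axis: (x, y) -> (-x, y)
(-6, 17) -> (6, 17)

(6, 17)


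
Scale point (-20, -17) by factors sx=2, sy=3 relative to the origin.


Scaling: (x*sx, y*sy) = (-20*2, -17*3) = (-40, -51)

(-40, -51)


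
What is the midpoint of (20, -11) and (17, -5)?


Midpoint = ((20+17)/2, (-11+-5)/2) = (18.5, -8)

(18.5, -8)


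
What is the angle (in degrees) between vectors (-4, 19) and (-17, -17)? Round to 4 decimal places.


dot = -4*-17 + 19*-17 = -255
|u| = 19.4165, |v| = 24.0416
cos(angle) = -0.5463
angle = 123.1113 degrees

123.1113 degrees


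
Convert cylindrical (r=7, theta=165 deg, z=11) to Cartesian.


x = 7 * cos(165) = -6.7615
y = 7 * sin(165) = 1.8117
z = 11

(-6.7615, 1.8117, 11)


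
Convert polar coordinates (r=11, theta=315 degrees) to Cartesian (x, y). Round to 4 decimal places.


x = 11 * cos(315) = 7.7782
y = 11 * sin(315) = -7.7782

(7.7782, -7.7782)


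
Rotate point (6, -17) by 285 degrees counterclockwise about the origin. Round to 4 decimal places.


x' = 6*cos(285) - -17*sin(285) = -14.8678
y' = 6*sin(285) + -17*cos(285) = -10.1955

(-14.8678, -10.1955)


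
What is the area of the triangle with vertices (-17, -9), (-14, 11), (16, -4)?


Area = |x1(y2-y3) + x2(y3-y1) + x3(y1-y2)| / 2
= |-17*(11--4) + -14*(-4--9) + 16*(-9-11)| / 2
= 322.5

322.5


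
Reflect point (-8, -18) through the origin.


Reflection through origin: (x, y) -> (-x, -y)
(-8, -18) -> (8, 18)

(8, 18)


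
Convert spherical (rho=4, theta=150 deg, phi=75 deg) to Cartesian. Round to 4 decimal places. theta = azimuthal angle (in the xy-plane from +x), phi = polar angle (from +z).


x = 4 * sin(75) * cos(150) = -3.3461
y = 4 * sin(75) * sin(150) = 1.9319
z = 4 * cos(75) = 1.0353

(-3.3461, 1.9319, 1.0353)


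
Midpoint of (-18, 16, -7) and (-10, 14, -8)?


Midpoint = ((-18+-10)/2, (16+14)/2, (-7+-8)/2) = (-14, 15, -7.5)

(-14, 15, -7.5)


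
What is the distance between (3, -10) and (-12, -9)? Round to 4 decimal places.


d = sqrt((-12-3)^2 + (-9--10)^2) = 15.0333

15.0333


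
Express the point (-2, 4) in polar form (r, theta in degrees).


r = sqrt((-2)^2 + 4^2) = 4.4721
theta = atan2(4, -2) = 116.5651 degrees

r = 4.4721, theta = 116.5651 degrees


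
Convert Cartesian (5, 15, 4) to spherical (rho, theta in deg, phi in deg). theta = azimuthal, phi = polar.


rho = sqrt(5^2 + 15^2 + 4^2) = 16.3095
theta = atan2(15, 5) = 71.5651 deg
phi = acos(4/16.3095) = 75.8031 deg

rho = 16.3095, theta = 71.5651 deg, phi = 75.8031 deg


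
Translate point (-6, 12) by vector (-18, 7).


Translation: (x+dx, y+dy) = (-6+-18, 12+7) = (-24, 19)

(-24, 19)


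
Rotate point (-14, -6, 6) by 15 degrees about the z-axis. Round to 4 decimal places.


x' = -14*cos(15) - -6*sin(15) = -11.97
y' = -14*sin(15) + -6*cos(15) = -9.419
z' = 6

(-11.97, -9.419, 6)


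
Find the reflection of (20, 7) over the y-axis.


Reflection across y-axis: (x, y) -> (-x, y)
(20, 7) -> (-20, 7)

(-20, 7)


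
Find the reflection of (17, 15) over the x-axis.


Reflection across x-axis: (x, y) -> (x, -y)
(17, 15) -> (17, -15)

(17, -15)


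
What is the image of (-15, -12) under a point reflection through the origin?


Reflection through origin: (x, y) -> (-x, -y)
(-15, -12) -> (15, 12)

(15, 12)


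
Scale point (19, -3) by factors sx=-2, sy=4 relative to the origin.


Scaling: (x*sx, y*sy) = (19*-2, -3*4) = (-38, -12)

(-38, -12)


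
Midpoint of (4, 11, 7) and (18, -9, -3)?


Midpoint = ((4+18)/2, (11+-9)/2, (7+-3)/2) = (11, 1, 2)

(11, 1, 2)


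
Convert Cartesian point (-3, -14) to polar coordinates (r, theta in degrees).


r = sqrt((-3)^2 + (-14)^2) = 14.3178
theta = atan2(-14, -3) = 257.9052 degrees

r = 14.3178, theta = 257.9052 degrees


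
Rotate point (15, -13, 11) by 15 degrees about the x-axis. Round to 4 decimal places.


x' = 15
y' = -13*cos(15) - 11*sin(15) = -15.404
z' = -13*sin(15) + 11*cos(15) = 7.2605

(15, -15.404, 7.2605)


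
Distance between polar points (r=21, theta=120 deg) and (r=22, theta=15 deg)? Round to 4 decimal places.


d = sqrt(r1^2 + r2^2 - 2*r1*r2*cos(t2-t1))
d = sqrt(21^2 + 22^2 - 2*21*22*cos(15-120)) = 34.1196

34.1196


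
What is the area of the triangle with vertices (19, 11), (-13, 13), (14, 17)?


Area = |x1(y2-y3) + x2(y3-y1) + x3(y1-y2)| / 2
= |19*(13-17) + -13*(17-11) + 14*(11-13)| / 2
= 91

91


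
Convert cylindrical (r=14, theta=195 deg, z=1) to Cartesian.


x = 14 * cos(195) = -13.523
y = 14 * sin(195) = -3.6235
z = 1

(-13.523, -3.6235, 1)


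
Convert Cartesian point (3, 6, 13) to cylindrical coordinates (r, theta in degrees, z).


r = sqrt(3^2 + 6^2) = 6.7082
theta = atan2(6, 3) = 63.4349 deg
z = 13

r = 6.7082, theta = 63.4349 deg, z = 13


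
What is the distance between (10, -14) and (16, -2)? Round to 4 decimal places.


d = sqrt((16-10)^2 + (-2--14)^2) = 13.4164

13.4164


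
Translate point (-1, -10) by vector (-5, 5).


Translation: (x+dx, y+dy) = (-1+-5, -10+5) = (-6, -5)

(-6, -5)


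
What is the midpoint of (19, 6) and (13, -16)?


Midpoint = ((19+13)/2, (6+-16)/2) = (16, -5)

(16, -5)


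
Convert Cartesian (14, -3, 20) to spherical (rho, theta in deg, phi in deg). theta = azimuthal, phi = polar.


rho = sqrt(14^2 + (-3)^2 + 20^2) = 24.5967
theta = atan2(-3, 14) = 347.9052 deg
phi = acos(20/24.5967) = 35.5985 deg

rho = 24.5967, theta = 347.9052 deg, phi = 35.5985 deg


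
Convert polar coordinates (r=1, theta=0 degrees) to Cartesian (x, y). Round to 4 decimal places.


x = 1 * cos(0) = 1
y = 1 * sin(0) = 0

(1, 0)


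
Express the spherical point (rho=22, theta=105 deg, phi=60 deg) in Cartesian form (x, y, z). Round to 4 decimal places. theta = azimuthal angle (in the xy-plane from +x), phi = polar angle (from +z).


x = 22 * sin(60) * cos(105) = -4.9312
y = 22 * sin(60) * sin(105) = 18.4034
z = 22 * cos(60) = 11

(-4.9312, 18.4034, 11)


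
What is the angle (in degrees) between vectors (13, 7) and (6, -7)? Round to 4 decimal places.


dot = 13*6 + 7*-7 = 29
|u| = 14.7648, |v| = 9.2195
cos(angle) = 0.213
angle = 77.6995 degrees

77.6995 degrees


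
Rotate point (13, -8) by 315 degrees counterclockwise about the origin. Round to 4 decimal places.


x' = 13*cos(315) - -8*sin(315) = 3.5355
y' = 13*sin(315) + -8*cos(315) = -14.8492

(3.5355, -14.8492)


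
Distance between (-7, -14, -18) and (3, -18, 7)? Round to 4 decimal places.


d = sqrt((3--7)^2 + (-18--14)^2 + (7--18)^2) = 27.2213

27.2213


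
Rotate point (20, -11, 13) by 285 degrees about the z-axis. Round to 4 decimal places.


x' = 20*cos(285) - -11*sin(285) = -5.4488
y' = 20*sin(285) + -11*cos(285) = -22.1655
z' = 13

(-5.4488, -22.1655, 13)


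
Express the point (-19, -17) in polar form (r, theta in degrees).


r = sqrt((-19)^2 + (-17)^2) = 25.4951
theta = atan2(-17, -19) = 221.8202 degrees

r = 25.4951, theta = 221.8202 degrees


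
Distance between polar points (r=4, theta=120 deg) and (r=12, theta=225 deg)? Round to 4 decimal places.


d = sqrt(r1^2 + r2^2 - 2*r1*r2*cos(t2-t1))
d = sqrt(4^2 + 12^2 - 2*4*12*cos(225-120)) = 13.5958

13.5958


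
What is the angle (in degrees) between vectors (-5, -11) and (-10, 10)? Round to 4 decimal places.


dot = -5*-10 + -11*10 = -60
|u| = 12.083, |v| = 14.1421
cos(angle) = -0.3511
angle = 110.556 degrees

110.556 degrees


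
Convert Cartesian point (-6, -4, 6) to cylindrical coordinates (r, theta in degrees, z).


r = sqrt((-6)^2 + (-4)^2) = 7.2111
theta = atan2(-4, -6) = 213.6901 deg
z = 6

r = 7.2111, theta = 213.6901 deg, z = 6


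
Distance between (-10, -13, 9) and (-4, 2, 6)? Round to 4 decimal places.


d = sqrt((-4--10)^2 + (2--13)^2 + (6-9)^2) = 16.4317

16.4317


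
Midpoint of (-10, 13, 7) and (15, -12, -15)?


Midpoint = ((-10+15)/2, (13+-12)/2, (7+-15)/2) = (2.5, 0.5, -4)

(2.5, 0.5, -4)


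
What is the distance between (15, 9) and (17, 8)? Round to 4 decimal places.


d = sqrt((17-15)^2 + (8-9)^2) = 2.2361

2.2361


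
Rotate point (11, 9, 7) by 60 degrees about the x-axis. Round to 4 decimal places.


x' = 11
y' = 9*cos(60) - 7*sin(60) = -1.5622
z' = 9*sin(60) + 7*cos(60) = 11.2942

(11, -1.5622, 11.2942)


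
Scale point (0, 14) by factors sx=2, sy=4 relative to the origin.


Scaling: (x*sx, y*sy) = (0*2, 14*4) = (0, 56)

(0, 56)


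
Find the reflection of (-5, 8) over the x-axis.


Reflection across x-axis: (x, y) -> (x, -y)
(-5, 8) -> (-5, -8)

(-5, -8)


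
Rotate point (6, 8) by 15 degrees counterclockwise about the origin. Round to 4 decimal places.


x' = 6*cos(15) - 8*sin(15) = 3.725
y' = 6*sin(15) + 8*cos(15) = 9.2803

(3.725, 9.2803)


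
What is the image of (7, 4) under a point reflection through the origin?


Reflection through origin: (x, y) -> (-x, -y)
(7, 4) -> (-7, -4)

(-7, -4)


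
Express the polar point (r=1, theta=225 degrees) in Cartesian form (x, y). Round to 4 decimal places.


x = 1 * cos(225) = -0.7071
y = 1 * sin(225) = -0.7071

(-0.7071, -0.7071)


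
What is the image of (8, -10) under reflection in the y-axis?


Reflection across y-axis: (x, y) -> (-x, y)
(8, -10) -> (-8, -10)

(-8, -10)


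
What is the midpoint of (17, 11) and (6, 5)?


Midpoint = ((17+6)/2, (11+5)/2) = (11.5, 8)

(11.5, 8)


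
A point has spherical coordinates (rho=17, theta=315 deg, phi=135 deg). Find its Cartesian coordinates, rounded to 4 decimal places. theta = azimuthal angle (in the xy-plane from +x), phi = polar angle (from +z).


x = 17 * sin(135) * cos(315) = 8.5
y = 17 * sin(135) * sin(315) = -8.5
z = 17 * cos(135) = -12.0208

(8.5, -8.5, -12.0208)


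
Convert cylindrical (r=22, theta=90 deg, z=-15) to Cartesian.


x = 22 * cos(90) = 0
y = 22 * sin(90) = 22
z = -15

(0, 22, -15)


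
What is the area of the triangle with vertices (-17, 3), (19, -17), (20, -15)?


Area = |x1(y2-y3) + x2(y3-y1) + x3(y1-y2)| / 2
= |-17*(-17--15) + 19*(-15-3) + 20*(3--17)| / 2
= 46

46


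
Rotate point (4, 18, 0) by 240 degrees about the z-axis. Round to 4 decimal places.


x' = 4*cos(240) - 18*sin(240) = 13.5885
y' = 4*sin(240) + 18*cos(240) = -12.4641
z' = 0

(13.5885, -12.4641, 0)


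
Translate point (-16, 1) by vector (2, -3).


Translation: (x+dx, y+dy) = (-16+2, 1+-3) = (-14, -2)

(-14, -2)


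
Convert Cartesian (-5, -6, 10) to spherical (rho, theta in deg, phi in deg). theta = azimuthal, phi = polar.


rho = sqrt((-5)^2 + (-6)^2 + 10^2) = 12.6886
theta = atan2(-6, -5) = 230.1944 deg
phi = acos(10/12.6886) = 37.9907 deg

rho = 12.6886, theta = 230.1944 deg, phi = 37.9907 deg


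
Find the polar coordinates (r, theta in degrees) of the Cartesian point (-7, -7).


r = sqrt((-7)^2 + (-7)^2) = 9.8995
theta = atan2(-7, -7) = 225 degrees

r = 9.8995, theta = 225 degrees


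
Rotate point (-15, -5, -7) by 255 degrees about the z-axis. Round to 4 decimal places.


x' = -15*cos(255) - -5*sin(255) = -0.9473
y' = -15*sin(255) + -5*cos(255) = 15.783
z' = -7

(-0.9473, 15.783, -7)


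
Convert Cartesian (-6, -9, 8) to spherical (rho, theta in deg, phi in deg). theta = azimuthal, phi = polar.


rho = sqrt((-6)^2 + (-9)^2 + 8^2) = 13.4536
theta = atan2(-9, -6) = 236.3099 deg
phi = acos(8/13.4536) = 53.5134 deg

rho = 13.4536, theta = 236.3099 deg, phi = 53.5134 deg


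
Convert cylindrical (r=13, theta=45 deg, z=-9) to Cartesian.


x = 13 * cos(45) = 9.1924
y = 13 * sin(45) = 9.1924
z = -9

(9.1924, 9.1924, -9)


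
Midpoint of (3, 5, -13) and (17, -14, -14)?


Midpoint = ((3+17)/2, (5+-14)/2, (-13+-14)/2) = (10, -4.5, -13.5)

(10, -4.5, -13.5)


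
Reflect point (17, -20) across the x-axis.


Reflection across x-axis: (x, y) -> (x, -y)
(17, -20) -> (17, 20)

(17, 20)


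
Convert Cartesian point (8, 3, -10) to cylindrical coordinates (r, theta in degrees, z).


r = sqrt(8^2 + 3^2) = 8.544
theta = atan2(3, 8) = 20.556 deg
z = -10

r = 8.544, theta = 20.556 deg, z = -10


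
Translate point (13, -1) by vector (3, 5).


Translation: (x+dx, y+dy) = (13+3, -1+5) = (16, 4)

(16, 4)


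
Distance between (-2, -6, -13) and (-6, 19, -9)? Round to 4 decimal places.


d = sqrt((-6--2)^2 + (19--6)^2 + (-9--13)^2) = 25.632

25.632


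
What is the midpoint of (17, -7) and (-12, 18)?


Midpoint = ((17+-12)/2, (-7+18)/2) = (2.5, 5.5)

(2.5, 5.5)


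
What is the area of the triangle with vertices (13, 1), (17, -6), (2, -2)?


Area = |x1(y2-y3) + x2(y3-y1) + x3(y1-y2)| / 2
= |13*(-6--2) + 17*(-2-1) + 2*(1--6)| / 2
= 44.5

44.5


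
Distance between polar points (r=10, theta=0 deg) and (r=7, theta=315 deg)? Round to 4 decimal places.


d = sqrt(r1^2 + r2^2 - 2*r1*r2*cos(t2-t1))
d = sqrt(10^2 + 7^2 - 2*10*7*cos(315-0)) = 7.0714

7.0714


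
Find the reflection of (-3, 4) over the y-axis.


Reflection across y-axis: (x, y) -> (-x, y)
(-3, 4) -> (3, 4)

(3, 4)


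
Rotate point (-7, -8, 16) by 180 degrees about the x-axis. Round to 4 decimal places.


x' = -7
y' = -8*cos(180) - 16*sin(180) = 8
z' = -8*sin(180) + 16*cos(180) = -16

(-7, 8, -16)


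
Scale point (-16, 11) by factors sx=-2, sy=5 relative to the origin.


Scaling: (x*sx, y*sy) = (-16*-2, 11*5) = (32, 55)

(32, 55)


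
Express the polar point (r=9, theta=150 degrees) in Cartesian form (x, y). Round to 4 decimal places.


x = 9 * cos(150) = -7.7942
y = 9 * sin(150) = 4.5

(-7.7942, 4.5)


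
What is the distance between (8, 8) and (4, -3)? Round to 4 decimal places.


d = sqrt((4-8)^2 + (-3-8)^2) = 11.7047

11.7047


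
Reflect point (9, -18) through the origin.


Reflection through origin: (x, y) -> (-x, -y)
(9, -18) -> (-9, 18)

(-9, 18)


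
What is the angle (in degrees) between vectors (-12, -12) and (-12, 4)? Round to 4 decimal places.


dot = -12*-12 + -12*4 = 96
|u| = 16.9706, |v| = 12.6491
cos(angle) = 0.4472
angle = 63.4349 degrees

63.4349 degrees


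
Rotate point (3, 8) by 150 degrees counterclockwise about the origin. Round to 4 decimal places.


x' = 3*cos(150) - 8*sin(150) = -6.5981
y' = 3*sin(150) + 8*cos(150) = -5.4282

(-6.5981, -5.4282)


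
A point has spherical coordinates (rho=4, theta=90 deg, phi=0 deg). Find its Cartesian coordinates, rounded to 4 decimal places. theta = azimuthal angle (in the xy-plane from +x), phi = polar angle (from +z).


x = 4 * sin(0) * cos(90) = 0
y = 4 * sin(0) * sin(90) = 0
z = 4 * cos(0) = 4

(0, 0, 4)


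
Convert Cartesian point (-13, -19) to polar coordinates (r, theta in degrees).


r = sqrt((-13)^2 + (-19)^2) = 23.0217
theta = atan2(-19, -13) = 235.6197 degrees

r = 23.0217, theta = 235.6197 degrees


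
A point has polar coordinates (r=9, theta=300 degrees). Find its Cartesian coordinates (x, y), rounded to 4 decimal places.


x = 9 * cos(300) = 4.5
y = 9 * sin(300) = -7.7942

(4.5, -7.7942)


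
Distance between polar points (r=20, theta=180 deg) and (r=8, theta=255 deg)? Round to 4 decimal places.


d = sqrt(r1^2 + r2^2 - 2*r1*r2*cos(t2-t1))
d = sqrt(20^2 + 8^2 - 2*20*8*cos(255-180)) = 19.5238

19.5238


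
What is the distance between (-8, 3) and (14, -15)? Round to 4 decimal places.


d = sqrt((14--8)^2 + (-15-3)^2) = 28.4253

28.4253


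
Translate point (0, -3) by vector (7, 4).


Translation: (x+dx, y+dy) = (0+7, -3+4) = (7, 1)

(7, 1)


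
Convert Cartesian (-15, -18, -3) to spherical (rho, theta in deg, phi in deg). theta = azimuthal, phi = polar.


rho = sqrt((-15)^2 + (-18)^2 + (-3)^2) = 23.622
theta = atan2(-18, -15) = 230.1944 deg
phi = acos(-3/23.622) = 97.2963 deg

rho = 23.622, theta = 230.1944 deg, phi = 97.2963 deg


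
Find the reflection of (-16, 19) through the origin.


Reflection through origin: (x, y) -> (-x, -y)
(-16, 19) -> (16, -19)

(16, -19)


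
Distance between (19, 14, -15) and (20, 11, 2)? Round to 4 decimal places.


d = sqrt((20-19)^2 + (11-14)^2 + (2--15)^2) = 17.2916

17.2916


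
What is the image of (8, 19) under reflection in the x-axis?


Reflection across x-axis: (x, y) -> (x, -y)
(8, 19) -> (8, -19)

(8, -19)


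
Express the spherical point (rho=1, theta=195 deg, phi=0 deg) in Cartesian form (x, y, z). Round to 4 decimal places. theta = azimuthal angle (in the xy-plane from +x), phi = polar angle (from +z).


x = 1 * sin(0) * cos(195) = 0
y = 1 * sin(0) * sin(195) = 0
z = 1 * cos(0) = 1

(0, 0, 1)


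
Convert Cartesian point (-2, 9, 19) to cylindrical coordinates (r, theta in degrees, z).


r = sqrt((-2)^2 + 9^2) = 9.2195
theta = atan2(9, -2) = 102.5288 deg
z = 19

r = 9.2195, theta = 102.5288 deg, z = 19


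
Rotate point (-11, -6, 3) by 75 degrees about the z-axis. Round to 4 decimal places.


x' = -11*cos(75) - -6*sin(75) = 2.9485
y' = -11*sin(75) + -6*cos(75) = -12.1781
z' = 3

(2.9485, -12.1781, 3)


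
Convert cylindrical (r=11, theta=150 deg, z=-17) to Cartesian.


x = 11 * cos(150) = -9.5263
y = 11 * sin(150) = 5.5
z = -17

(-9.5263, 5.5, -17)


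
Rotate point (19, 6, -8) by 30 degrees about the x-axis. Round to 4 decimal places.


x' = 19
y' = 6*cos(30) - -8*sin(30) = 9.1962
z' = 6*sin(30) + -8*cos(30) = -3.9282

(19, 9.1962, -3.9282)


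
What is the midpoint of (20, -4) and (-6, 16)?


Midpoint = ((20+-6)/2, (-4+16)/2) = (7, 6)

(7, 6)


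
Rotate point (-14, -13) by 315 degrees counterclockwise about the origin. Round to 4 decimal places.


x' = -14*cos(315) - -13*sin(315) = -19.0919
y' = -14*sin(315) + -13*cos(315) = 0.7071

(-19.0919, 0.7071)


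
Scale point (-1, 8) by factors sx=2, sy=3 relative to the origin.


Scaling: (x*sx, y*sy) = (-1*2, 8*3) = (-2, 24)

(-2, 24)


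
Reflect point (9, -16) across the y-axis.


Reflection across y-axis: (x, y) -> (-x, y)
(9, -16) -> (-9, -16)

(-9, -16)


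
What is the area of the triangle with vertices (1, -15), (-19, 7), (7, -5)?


Area = |x1(y2-y3) + x2(y3-y1) + x3(y1-y2)| / 2
= |1*(7--5) + -19*(-5--15) + 7*(-15-7)| / 2
= 166

166


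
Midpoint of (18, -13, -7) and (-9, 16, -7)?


Midpoint = ((18+-9)/2, (-13+16)/2, (-7+-7)/2) = (4.5, 1.5, -7)

(4.5, 1.5, -7)


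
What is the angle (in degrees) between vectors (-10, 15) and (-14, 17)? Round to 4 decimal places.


dot = -10*-14 + 15*17 = 395
|u| = 18.0278, |v| = 22.0227
cos(angle) = 0.9949
angle = 5.7824 degrees

5.7824 degrees


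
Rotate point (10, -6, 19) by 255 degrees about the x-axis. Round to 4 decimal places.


x' = 10
y' = -6*cos(255) - 19*sin(255) = 19.9055
z' = -6*sin(255) + 19*cos(255) = 0.878

(10, 19.9055, 0.878)


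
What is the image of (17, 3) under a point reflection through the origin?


Reflection through origin: (x, y) -> (-x, -y)
(17, 3) -> (-17, -3)

(-17, -3)


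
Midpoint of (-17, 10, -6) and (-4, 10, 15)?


Midpoint = ((-17+-4)/2, (10+10)/2, (-6+15)/2) = (-10.5, 10, 4.5)

(-10.5, 10, 4.5)


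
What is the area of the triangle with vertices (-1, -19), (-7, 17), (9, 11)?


Area = |x1(y2-y3) + x2(y3-y1) + x3(y1-y2)| / 2
= |-1*(17-11) + -7*(11--19) + 9*(-19-17)| / 2
= 270

270


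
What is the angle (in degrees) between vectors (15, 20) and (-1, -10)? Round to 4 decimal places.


dot = 15*-1 + 20*-10 = -215
|u| = 25, |v| = 10.0499
cos(angle) = -0.8557
angle = 148.8407 degrees

148.8407 degrees


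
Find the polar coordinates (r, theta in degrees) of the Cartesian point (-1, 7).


r = sqrt((-1)^2 + 7^2) = 7.0711
theta = atan2(7, -1) = 98.1301 degrees

r = 7.0711, theta = 98.1301 degrees


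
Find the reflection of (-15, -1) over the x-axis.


Reflection across x-axis: (x, y) -> (x, -y)
(-15, -1) -> (-15, 1)

(-15, 1)


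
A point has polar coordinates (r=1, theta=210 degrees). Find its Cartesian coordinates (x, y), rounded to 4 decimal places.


x = 1 * cos(210) = -0.866
y = 1 * sin(210) = -0.5

(-0.866, -0.5)


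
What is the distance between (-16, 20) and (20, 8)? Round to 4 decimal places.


d = sqrt((20--16)^2 + (8-20)^2) = 37.9473

37.9473


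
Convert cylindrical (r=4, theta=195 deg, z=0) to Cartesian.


x = 4 * cos(195) = -3.8637
y = 4 * sin(195) = -1.0353
z = 0

(-3.8637, -1.0353, 0)


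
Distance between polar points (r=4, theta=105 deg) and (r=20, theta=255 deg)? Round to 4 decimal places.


d = sqrt(r1^2 + r2^2 - 2*r1*r2*cos(t2-t1))
d = sqrt(4^2 + 20^2 - 2*4*20*cos(255-105)) = 23.5492

23.5492


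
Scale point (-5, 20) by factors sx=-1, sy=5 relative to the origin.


Scaling: (x*sx, y*sy) = (-5*-1, 20*5) = (5, 100)

(5, 100)


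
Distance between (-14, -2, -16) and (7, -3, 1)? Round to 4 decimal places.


d = sqrt((7--14)^2 + (-3--2)^2 + (1--16)^2) = 27.037

27.037


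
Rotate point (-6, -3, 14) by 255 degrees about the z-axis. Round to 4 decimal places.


x' = -6*cos(255) - -3*sin(255) = -1.3449
y' = -6*sin(255) + -3*cos(255) = 6.572
z' = 14

(-1.3449, 6.572, 14)


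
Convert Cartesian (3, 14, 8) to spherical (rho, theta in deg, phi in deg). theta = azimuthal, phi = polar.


rho = sqrt(3^2 + 14^2 + 8^2) = 16.4012
theta = atan2(14, 3) = 77.9052 deg
phi = acos(8/16.4012) = 60.806 deg

rho = 16.4012, theta = 77.9052 deg, phi = 60.806 deg


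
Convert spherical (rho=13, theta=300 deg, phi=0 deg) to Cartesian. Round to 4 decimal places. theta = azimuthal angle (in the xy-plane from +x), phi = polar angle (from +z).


x = 13 * sin(0) * cos(300) = 0
y = 13 * sin(0) * sin(300) = 0
z = 13 * cos(0) = 13

(0, 0, 13)


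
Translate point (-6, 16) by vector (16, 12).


Translation: (x+dx, y+dy) = (-6+16, 16+12) = (10, 28)

(10, 28)


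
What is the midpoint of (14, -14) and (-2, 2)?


Midpoint = ((14+-2)/2, (-14+2)/2) = (6, -6)

(6, -6)


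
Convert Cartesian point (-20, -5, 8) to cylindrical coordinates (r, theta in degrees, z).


r = sqrt((-20)^2 + (-5)^2) = 20.6155
theta = atan2(-5, -20) = 194.0362 deg
z = 8

r = 20.6155, theta = 194.0362 deg, z = 8


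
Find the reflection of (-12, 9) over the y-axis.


Reflection across y-axis: (x, y) -> (-x, y)
(-12, 9) -> (12, 9)

(12, 9)


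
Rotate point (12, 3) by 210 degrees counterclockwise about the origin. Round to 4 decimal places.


x' = 12*cos(210) - 3*sin(210) = -8.8923
y' = 12*sin(210) + 3*cos(210) = -8.5981

(-8.8923, -8.5981)


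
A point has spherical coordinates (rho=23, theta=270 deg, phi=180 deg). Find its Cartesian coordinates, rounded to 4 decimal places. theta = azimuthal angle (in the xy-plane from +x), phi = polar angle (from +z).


x = 23 * sin(180) * cos(270) = 0
y = 23 * sin(180) * sin(270) = 0
z = 23 * cos(180) = -23

(0, 0, -23)


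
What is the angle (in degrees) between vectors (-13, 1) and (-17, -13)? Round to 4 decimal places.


dot = -13*-17 + 1*-13 = 208
|u| = 13.0384, |v| = 21.4009
cos(angle) = 0.7454
angle = 41.8041 degrees

41.8041 degrees


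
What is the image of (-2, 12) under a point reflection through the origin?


Reflection through origin: (x, y) -> (-x, -y)
(-2, 12) -> (2, -12)

(2, -12)


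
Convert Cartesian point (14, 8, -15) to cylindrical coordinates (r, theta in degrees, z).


r = sqrt(14^2 + 8^2) = 16.1245
theta = atan2(8, 14) = 29.7449 deg
z = -15

r = 16.1245, theta = 29.7449 deg, z = -15


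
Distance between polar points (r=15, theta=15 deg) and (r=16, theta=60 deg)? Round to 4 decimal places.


d = sqrt(r1^2 + r2^2 - 2*r1*r2*cos(t2-t1))
d = sqrt(15^2 + 16^2 - 2*15*16*cos(60-15)) = 11.8991

11.8991


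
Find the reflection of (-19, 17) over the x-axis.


Reflection across x-axis: (x, y) -> (x, -y)
(-19, 17) -> (-19, -17)

(-19, -17)


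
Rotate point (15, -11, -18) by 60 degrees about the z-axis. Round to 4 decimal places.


x' = 15*cos(60) - -11*sin(60) = 17.0263
y' = 15*sin(60) + -11*cos(60) = 7.4904
z' = -18

(17.0263, 7.4904, -18)


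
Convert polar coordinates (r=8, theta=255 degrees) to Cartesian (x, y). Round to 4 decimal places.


x = 8 * cos(255) = -2.0706
y = 8 * sin(255) = -7.7274

(-2.0706, -7.7274)


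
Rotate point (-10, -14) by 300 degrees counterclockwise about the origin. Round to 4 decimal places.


x' = -10*cos(300) - -14*sin(300) = -17.1244
y' = -10*sin(300) + -14*cos(300) = 1.6603

(-17.1244, 1.6603)


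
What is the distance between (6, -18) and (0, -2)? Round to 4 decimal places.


d = sqrt((0-6)^2 + (-2--18)^2) = 17.088

17.088


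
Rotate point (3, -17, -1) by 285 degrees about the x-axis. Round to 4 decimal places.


x' = 3
y' = -17*cos(285) - -1*sin(285) = -5.3658
z' = -17*sin(285) + -1*cos(285) = 16.1619

(3, -5.3658, 16.1619)


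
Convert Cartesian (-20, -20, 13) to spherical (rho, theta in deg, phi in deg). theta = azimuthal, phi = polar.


rho = sqrt((-20)^2 + (-20)^2 + 13^2) = 31.1288
theta = atan2(-20, -20) = 225 deg
phi = acos(13/31.1288) = 65.3156 deg

rho = 31.1288, theta = 225 deg, phi = 65.3156 deg


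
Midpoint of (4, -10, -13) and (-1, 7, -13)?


Midpoint = ((4+-1)/2, (-10+7)/2, (-13+-13)/2) = (1.5, -1.5, -13)

(1.5, -1.5, -13)


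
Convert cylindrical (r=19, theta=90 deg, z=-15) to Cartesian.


x = 19 * cos(90) = 0
y = 19 * sin(90) = 19
z = -15

(0, 19, -15)


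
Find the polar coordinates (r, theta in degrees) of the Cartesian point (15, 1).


r = sqrt(15^2 + 1^2) = 15.0333
theta = atan2(1, 15) = 3.8141 degrees

r = 15.0333, theta = 3.8141 degrees


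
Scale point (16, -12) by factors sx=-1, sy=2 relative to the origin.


Scaling: (x*sx, y*sy) = (16*-1, -12*2) = (-16, -24)

(-16, -24)


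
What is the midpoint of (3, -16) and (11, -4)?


Midpoint = ((3+11)/2, (-16+-4)/2) = (7, -10)

(7, -10)


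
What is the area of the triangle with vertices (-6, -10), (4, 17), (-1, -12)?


Area = |x1(y2-y3) + x2(y3-y1) + x3(y1-y2)| / 2
= |-6*(17--12) + 4*(-12--10) + -1*(-10-17)| / 2
= 77.5

77.5


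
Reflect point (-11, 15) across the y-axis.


Reflection across y-axis: (x, y) -> (-x, y)
(-11, 15) -> (11, 15)

(11, 15)


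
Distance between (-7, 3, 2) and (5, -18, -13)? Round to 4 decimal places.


d = sqrt((5--7)^2 + (-18-3)^2 + (-13-2)^2) = 28.4605

28.4605


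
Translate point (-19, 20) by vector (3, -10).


Translation: (x+dx, y+dy) = (-19+3, 20+-10) = (-16, 10)

(-16, 10)


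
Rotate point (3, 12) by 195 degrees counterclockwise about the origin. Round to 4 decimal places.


x' = 3*cos(195) - 12*sin(195) = 0.2081
y' = 3*sin(195) + 12*cos(195) = -12.3676

(0.2081, -12.3676)


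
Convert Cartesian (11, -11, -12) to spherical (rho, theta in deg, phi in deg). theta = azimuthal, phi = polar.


rho = sqrt(11^2 + (-11)^2 + (-12)^2) = 19.6469
theta = atan2(-11, 11) = 315 deg
phi = acos(-12/19.6469) = 127.6462 deg

rho = 19.6469, theta = 315 deg, phi = 127.6462 deg


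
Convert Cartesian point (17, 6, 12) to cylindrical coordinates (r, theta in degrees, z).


r = sqrt(17^2 + 6^2) = 18.0278
theta = atan2(6, 17) = 19.44 deg
z = 12

r = 18.0278, theta = 19.44 deg, z = 12


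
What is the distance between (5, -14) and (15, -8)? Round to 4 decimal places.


d = sqrt((15-5)^2 + (-8--14)^2) = 11.6619

11.6619


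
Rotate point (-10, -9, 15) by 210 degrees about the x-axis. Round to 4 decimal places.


x' = -10
y' = -9*cos(210) - 15*sin(210) = 15.2942
z' = -9*sin(210) + 15*cos(210) = -8.4904

(-10, 15.2942, -8.4904)


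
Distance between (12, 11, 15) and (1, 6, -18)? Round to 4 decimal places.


d = sqrt((1-12)^2 + (6-11)^2 + (-18-15)^2) = 35.1426

35.1426


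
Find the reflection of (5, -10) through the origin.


Reflection through origin: (x, y) -> (-x, -y)
(5, -10) -> (-5, 10)

(-5, 10)


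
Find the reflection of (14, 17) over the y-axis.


Reflection across y-axis: (x, y) -> (-x, y)
(14, 17) -> (-14, 17)

(-14, 17)


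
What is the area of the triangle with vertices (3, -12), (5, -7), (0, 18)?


Area = |x1(y2-y3) + x2(y3-y1) + x3(y1-y2)| / 2
= |3*(-7-18) + 5*(18--12) + 0*(-12--7)| / 2
= 37.5

37.5


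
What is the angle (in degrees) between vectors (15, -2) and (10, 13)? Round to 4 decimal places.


dot = 15*10 + -2*13 = 124
|u| = 15.1327, |v| = 16.4012
cos(angle) = 0.4996
angle = 60.0261 degrees

60.0261 degrees


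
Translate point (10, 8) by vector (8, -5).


Translation: (x+dx, y+dy) = (10+8, 8+-5) = (18, 3)

(18, 3)


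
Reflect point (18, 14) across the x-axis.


Reflection across x-axis: (x, y) -> (x, -y)
(18, 14) -> (18, -14)

(18, -14)


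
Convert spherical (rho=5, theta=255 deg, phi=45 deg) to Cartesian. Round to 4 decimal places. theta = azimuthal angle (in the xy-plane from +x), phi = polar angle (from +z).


x = 5 * sin(45) * cos(255) = -0.9151
y = 5 * sin(45) * sin(255) = -3.4151
z = 5 * cos(45) = 3.5355

(-0.9151, -3.4151, 3.5355)


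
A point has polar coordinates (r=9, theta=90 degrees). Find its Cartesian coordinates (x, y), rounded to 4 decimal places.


x = 9 * cos(90) = 0
y = 9 * sin(90) = 9

(0, 9)


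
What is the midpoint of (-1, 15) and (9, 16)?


Midpoint = ((-1+9)/2, (15+16)/2) = (4, 15.5)

(4, 15.5)


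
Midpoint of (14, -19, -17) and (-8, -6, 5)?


Midpoint = ((14+-8)/2, (-19+-6)/2, (-17+5)/2) = (3, -12.5, -6)

(3, -12.5, -6)


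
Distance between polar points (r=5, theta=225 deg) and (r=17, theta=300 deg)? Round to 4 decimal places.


d = sqrt(r1^2 + r2^2 - 2*r1*r2*cos(t2-t1))
d = sqrt(5^2 + 17^2 - 2*5*17*cos(300-225)) = 16.4317

16.4317


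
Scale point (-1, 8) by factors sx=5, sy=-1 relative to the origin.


Scaling: (x*sx, y*sy) = (-1*5, 8*-1) = (-5, -8)

(-5, -8)


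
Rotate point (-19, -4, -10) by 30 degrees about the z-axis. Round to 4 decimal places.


x' = -19*cos(30) - -4*sin(30) = -14.4545
y' = -19*sin(30) + -4*cos(30) = -12.9641
z' = -10

(-14.4545, -12.9641, -10)


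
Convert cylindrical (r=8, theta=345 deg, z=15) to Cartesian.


x = 8 * cos(345) = 7.7274
y = 8 * sin(345) = -2.0706
z = 15

(7.7274, -2.0706, 15)


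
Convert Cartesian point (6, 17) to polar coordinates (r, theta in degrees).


r = sqrt(6^2 + 17^2) = 18.0278
theta = atan2(17, 6) = 70.56 degrees

r = 18.0278, theta = 70.56 degrees


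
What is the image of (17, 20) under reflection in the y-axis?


Reflection across y-axis: (x, y) -> (-x, y)
(17, 20) -> (-17, 20)

(-17, 20)


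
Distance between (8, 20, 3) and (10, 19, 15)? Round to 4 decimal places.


d = sqrt((10-8)^2 + (19-20)^2 + (15-3)^2) = 12.2066

12.2066


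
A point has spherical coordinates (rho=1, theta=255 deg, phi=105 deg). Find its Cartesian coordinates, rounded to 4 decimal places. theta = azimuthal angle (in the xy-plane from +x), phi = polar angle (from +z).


x = 1 * sin(105) * cos(255) = -0.25
y = 1 * sin(105) * sin(255) = -0.933
z = 1 * cos(105) = -0.2588

(-0.25, -0.933, -0.2588)
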